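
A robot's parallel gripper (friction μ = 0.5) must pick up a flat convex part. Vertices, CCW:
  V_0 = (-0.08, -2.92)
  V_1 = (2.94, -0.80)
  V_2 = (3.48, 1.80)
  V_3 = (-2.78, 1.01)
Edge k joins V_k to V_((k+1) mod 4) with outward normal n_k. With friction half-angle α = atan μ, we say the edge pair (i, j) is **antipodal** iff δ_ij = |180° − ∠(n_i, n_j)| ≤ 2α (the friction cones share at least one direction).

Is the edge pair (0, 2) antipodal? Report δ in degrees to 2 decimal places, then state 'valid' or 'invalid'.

α = atan 0.5 = 26.57°;  2α = 53.13°
edge 0: e_0 = (+3.02, +2.12);  n_0 = (+0.5746, -0.8185)
edge 2: e_2 = (-6.26, -0.79);  n_2 = (-0.1252, +0.9921)
∠(n_0, n_2) = 152.12°
δ = |180° − 152.12°| = 27.88°
27.88° ≤ 2α = 53.13°  →  valid

δ = 27.88°, valid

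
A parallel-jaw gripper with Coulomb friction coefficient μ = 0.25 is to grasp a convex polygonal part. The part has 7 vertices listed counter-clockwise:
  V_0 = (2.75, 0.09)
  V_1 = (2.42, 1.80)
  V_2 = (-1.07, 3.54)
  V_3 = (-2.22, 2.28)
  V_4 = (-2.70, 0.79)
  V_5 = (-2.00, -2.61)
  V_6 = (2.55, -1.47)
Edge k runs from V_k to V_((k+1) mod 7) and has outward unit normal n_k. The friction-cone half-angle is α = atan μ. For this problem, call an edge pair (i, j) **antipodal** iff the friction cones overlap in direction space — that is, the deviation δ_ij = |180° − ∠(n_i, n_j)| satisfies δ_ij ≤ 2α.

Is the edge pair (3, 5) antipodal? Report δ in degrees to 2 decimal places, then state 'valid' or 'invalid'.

α = atan 0.25 = 14.04°;  2α = 28.07°
edge 3: e_3 = (-0.48, -1.49);  n_3 = (-0.9518, +0.3066)
edge 5: e_5 = (+4.55, +1.14);  n_5 = (+0.2430, -0.9700)
∠(n_3, n_5) = 121.92°
δ = |180° − 121.92°| = 58.08°
58.08° > 2α = 28.07°  →  invalid

δ = 58.08°, invalid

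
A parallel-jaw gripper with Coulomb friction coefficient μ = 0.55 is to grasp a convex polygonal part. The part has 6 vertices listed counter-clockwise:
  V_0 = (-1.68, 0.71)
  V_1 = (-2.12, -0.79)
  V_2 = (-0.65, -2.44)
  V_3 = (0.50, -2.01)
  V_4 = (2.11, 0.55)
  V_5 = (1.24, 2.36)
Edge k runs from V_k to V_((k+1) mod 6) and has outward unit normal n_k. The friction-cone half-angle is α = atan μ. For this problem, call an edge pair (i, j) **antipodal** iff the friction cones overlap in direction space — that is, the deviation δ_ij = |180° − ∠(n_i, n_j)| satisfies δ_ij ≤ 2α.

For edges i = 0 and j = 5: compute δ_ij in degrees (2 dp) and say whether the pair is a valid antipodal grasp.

α = atan 0.55 = 28.81°;  2α = 57.62°
edge 0: e_0 = (-0.44, -1.50);  n_0 = (-0.9596, +0.2815)
edge 5: e_5 = (-2.92, -1.65);  n_5 = (-0.4920, +0.8706)
∠(n_0, n_5) = 44.18°
δ = |180° − 44.18°| = 135.82°
135.82° > 2α = 57.62°  →  invalid

δ = 135.82°, invalid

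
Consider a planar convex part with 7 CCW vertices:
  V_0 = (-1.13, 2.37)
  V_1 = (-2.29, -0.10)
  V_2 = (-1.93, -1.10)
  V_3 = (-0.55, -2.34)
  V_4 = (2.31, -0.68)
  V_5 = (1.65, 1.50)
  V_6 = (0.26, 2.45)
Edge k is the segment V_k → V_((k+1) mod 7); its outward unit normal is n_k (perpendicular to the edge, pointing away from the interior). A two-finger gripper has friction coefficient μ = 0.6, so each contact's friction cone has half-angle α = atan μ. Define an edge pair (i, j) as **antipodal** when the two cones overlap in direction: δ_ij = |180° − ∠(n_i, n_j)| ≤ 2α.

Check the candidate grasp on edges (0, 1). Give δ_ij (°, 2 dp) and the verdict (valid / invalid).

δ = 135.04°, invalid

α = atan 0.6 = 30.96°;  2α = 61.93°
edge 0: e_0 = (-1.16, -2.47);  n_0 = (-0.9052, +0.4251)
edge 1: e_1 = (+0.36, -1.00);  n_1 = (-0.9409, -0.3387)
∠(n_0, n_1) = 44.96°
δ = |180° − 44.96°| = 135.04°
135.04° > 2α = 61.93°  →  invalid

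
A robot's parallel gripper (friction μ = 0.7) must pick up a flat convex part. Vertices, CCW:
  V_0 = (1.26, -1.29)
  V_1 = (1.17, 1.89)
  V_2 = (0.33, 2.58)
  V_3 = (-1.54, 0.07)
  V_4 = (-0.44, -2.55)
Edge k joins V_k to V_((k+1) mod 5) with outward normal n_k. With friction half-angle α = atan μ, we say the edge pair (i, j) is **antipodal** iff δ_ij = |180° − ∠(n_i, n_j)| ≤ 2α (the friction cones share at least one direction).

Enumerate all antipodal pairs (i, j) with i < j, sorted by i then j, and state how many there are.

α = atan 0.7 = 34.99°;  2α = 69.98°
n_0 = (+0.9996, +0.0283)
n_1 = (+0.6347, +0.7727)
n_2 = (-0.8019, +0.5974)
n_3 = (-0.9220, -0.3871)
n_4 = (+0.5955, -0.8034)
  (0,1): δ = 131.02°  ·
  (0,2): δ = 38.31°  ✓
  (0,3): δ = 21.15°  ✓
  (0,4): δ = 124.92°  ·
  (1,2): δ = 87.29°  ·
  (1,3): δ = 27.82°  ✓
  (1,4): δ = 75.95°  ·
  (2,3): δ = 120.54°  ·
  (2,4): δ = 16.77°  ✓
  (3,4): δ = 76.23°  ·
antipodal pairs: 4

count = 4; pairs: (0,2), (0,3), (1,3), (2,4)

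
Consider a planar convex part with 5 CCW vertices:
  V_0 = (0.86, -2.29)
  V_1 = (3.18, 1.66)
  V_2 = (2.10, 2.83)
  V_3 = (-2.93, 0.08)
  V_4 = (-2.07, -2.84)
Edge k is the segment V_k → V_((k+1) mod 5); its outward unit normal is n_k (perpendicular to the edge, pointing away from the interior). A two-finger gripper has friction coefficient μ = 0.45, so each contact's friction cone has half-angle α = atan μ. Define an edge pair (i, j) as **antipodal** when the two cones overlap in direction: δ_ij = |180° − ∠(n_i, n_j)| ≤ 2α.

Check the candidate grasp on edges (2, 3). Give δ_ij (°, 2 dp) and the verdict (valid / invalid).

δ = 102.26°, invalid

α = atan 0.45 = 24.23°;  2α = 48.46°
edge 2: e_2 = (-5.03, -2.75);  n_2 = (-0.4797, +0.8774)
edge 3: e_3 = (+0.86, -2.92);  n_3 = (-0.9593, -0.2825)
∠(n_2, n_3) = 77.74°
δ = |180° − 77.74°| = 102.26°
102.26° > 2α = 48.46°  →  invalid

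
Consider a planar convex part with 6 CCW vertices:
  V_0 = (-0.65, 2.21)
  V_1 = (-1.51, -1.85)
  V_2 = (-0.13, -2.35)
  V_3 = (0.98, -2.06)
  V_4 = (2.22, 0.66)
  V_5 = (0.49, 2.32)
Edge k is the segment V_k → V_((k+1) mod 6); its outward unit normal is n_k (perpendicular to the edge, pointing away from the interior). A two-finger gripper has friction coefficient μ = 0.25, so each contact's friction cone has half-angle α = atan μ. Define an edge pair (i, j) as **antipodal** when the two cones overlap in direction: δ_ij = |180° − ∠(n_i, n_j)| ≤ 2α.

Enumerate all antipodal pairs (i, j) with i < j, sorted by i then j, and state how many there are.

α = atan 0.25 = 14.04°;  2α = 28.07°
n_0 = (-0.9783, +0.2072)
n_1 = (-0.3406, -0.9402)
n_2 = (+0.2528, -0.9675)
n_3 = (+0.9099, -0.4148)
n_4 = (+0.6924, +0.7216)
n_5 = (-0.0960, +0.9954)
  (0,1): δ = 97.96°  ·
  (0,2): δ = 63.40°  ·
  (0,3): δ = 12.55°  ✓
  (0,4): δ = 58.14°  ·
  (0,5): δ = 107.47°  ·
  (1,2): δ = 145.44°  ·
  (1,3): δ = 94.59°  ·
  (1,4): δ = 23.90°  ✓
  (1,5): δ = 25.43°  ✓
  (2,3): δ = 129.15°  ·
  (2,4): δ = 58.46°  ·
  (2,5): δ = 9.13°  ✓
  (3,4): δ = 109.31°  ·
  (3,5): δ = 59.98°  ·
  (4,5): δ = 130.67°  ·
antipodal pairs: 4

count = 4; pairs: (0,3), (1,4), (1,5), (2,5)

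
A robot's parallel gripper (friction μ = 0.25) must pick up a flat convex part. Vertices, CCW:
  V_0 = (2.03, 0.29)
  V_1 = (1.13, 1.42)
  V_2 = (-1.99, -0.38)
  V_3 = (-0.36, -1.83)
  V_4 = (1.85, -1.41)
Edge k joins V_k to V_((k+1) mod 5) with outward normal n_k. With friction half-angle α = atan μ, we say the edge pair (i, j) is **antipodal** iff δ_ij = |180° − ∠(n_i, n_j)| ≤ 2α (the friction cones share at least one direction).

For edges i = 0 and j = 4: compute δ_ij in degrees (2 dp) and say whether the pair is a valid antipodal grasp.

δ = 135.42°, invalid

α = atan 0.25 = 14.04°;  2α = 28.07°
edge 0: e_0 = (-0.90, +1.13);  n_0 = (+0.7822, +0.6230)
edge 4: e_4 = (+0.18, +1.70);  n_4 = (+0.9944, -0.1053)
∠(n_0, n_4) = 44.58°
δ = |180° − 44.58°| = 135.42°
135.42° > 2α = 28.07°  →  invalid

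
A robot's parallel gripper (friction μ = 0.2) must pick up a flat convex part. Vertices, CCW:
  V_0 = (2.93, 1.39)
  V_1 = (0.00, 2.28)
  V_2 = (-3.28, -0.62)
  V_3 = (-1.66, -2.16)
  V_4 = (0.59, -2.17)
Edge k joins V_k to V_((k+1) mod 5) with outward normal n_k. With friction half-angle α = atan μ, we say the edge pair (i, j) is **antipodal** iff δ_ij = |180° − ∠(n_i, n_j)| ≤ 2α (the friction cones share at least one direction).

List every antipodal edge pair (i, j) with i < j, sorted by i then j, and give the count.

count = 2; pairs: (0,3), (1,4)

α = atan 0.2 = 11.31°;  2α = 22.62°
n_0 = (+0.2906, +0.9568)
n_1 = (-0.6624, +0.7492)
n_2 = (-0.6890, -0.7248)
n_3 = (-0.0044, -1.0000)
n_4 = (+0.8356, -0.5493)
  (0,1): δ = 121.62°  ·
  (0,2): δ = 26.65°  ·
  (0,3): δ = 16.64°  ✓
  (0,4): δ = 73.58°  ·
  (1,2): δ = 85.03°  ·
  (1,3): δ = 41.74°  ·
  (1,4): δ = 15.20°  ✓
  (2,3): δ = 136.70°  ·
  (2,4): δ = 79.77°  ·
  (3,4): δ = 123.06°  ·
antipodal pairs: 2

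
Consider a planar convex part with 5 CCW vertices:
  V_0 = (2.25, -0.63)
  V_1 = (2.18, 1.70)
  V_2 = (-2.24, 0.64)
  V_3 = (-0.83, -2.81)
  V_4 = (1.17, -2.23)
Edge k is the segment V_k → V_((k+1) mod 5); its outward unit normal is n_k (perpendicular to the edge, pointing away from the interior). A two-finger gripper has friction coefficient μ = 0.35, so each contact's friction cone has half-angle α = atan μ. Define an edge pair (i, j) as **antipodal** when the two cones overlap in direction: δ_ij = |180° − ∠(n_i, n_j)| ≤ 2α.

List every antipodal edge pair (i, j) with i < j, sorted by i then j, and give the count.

count = 2; pairs: (0,2), (1,3)

α = atan 0.35 = 19.29°;  2α = 38.58°
n_0 = (+0.9995, +0.0300)
n_1 = (-0.2332, +0.9724)
n_2 = (-0.9257, -0.3783)
n_3 = (+0.2785, -0.9604)
n_4 = (+0.8288, -0.5595)
  (0,1): δ = 78.23°  ·
  (0,2): δ = 20.51°  ✓
  (0,3): δ = 104.45°  ·
  (0,4): δ = 144.26°  ·
  (1,2): δ = 81.26°  ·
  (1,3): δ = 2.69°  ✓
  (1,4): δ = 42.49°  ·
  (2,3): δ = 96.06°  ·
  (2,4): δ = 56.25°  ·
  (3,4): δ = 140.19°  ·
antipodal pairs: 2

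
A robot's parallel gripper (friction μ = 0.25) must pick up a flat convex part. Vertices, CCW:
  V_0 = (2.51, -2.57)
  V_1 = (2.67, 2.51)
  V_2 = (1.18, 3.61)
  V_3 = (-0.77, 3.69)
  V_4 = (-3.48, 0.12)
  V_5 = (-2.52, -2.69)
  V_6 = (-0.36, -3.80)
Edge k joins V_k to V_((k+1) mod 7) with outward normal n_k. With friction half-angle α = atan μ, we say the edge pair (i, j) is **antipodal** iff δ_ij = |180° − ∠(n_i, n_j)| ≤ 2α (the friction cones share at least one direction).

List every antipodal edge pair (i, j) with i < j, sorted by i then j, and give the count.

count = 4; pairs: (0,4), (1,5), (2,5), (2,6)

α = atan 0.25 = 14.04°;  2α = 28.07°
n_0 = (+0.9995, -0.0315)
n_1 = (+0.5939, +0.8045)
n_2 = (+0.0410, +0.9992)
n_3 = (-0.7965, +0.6046)
n_4 = (-0.9463, -0.3233)
n_5 = (-0.4571, -0.8894)
n_6 = (+0.3939, -0.9191)
  (0,1): δ = 124.63°  ·
  (0,2): δ = 90.55°  ·
  (0,3): δ = 35.40°  ·
  (0,4): δ = 20.67°  ✓
  (0,5): δ = 64.61°  ·
  (0,6): δ = 115.00°  ·
  (1,2): δ = 145.91°  ·
  (1,3): δ = 90.77°  ·
  (1,4): δ = 34.70°  ·
  (1,5): δ = 9.24°  ✓
  (1,6): δ = 59.64°  ·
  (2,3): δ = 124.85°  ·
  (2,4): δ = 68.79°  ·
  (2,5): δ = 24.85°  ✓
  (2,6): δ = 25.55°  ✓
  (3,4): δ = 123.94°  ·
  (3,5): δ = 80.00°  ·
  (3,6): δ = 29.60°  ·
  (4,5): δ = 136.06°  ·
  (4,6): δ = 85.66°  ·
  (5,6): δ = 129.60°  ·
antipodal pairs: 4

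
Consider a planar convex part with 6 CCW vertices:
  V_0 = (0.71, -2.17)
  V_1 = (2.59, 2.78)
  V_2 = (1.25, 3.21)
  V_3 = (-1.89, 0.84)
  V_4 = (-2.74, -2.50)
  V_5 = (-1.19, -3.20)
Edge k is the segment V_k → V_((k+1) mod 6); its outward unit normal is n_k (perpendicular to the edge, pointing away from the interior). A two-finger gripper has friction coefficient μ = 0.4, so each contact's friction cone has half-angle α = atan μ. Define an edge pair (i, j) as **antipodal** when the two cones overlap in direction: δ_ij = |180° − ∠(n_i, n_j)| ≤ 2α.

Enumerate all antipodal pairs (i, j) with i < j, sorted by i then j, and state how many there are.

count = 4; pairs: (0,2), (0,3), (1,4), (2,5)

α = atan 0.4 = 21.80°;  2α = 43.60°
n_0 = (+0.9348, -0.3551)
n_1 = (+0.3055, +0.9522)
n_2 = (-0.6024, +0.7982)
n_3 = (-0.9691, +0.2466)
n_4 = (-0.4116, -0.9114)
n_5 = (+0.4766, -0.8791)
  (0,1): δ = 86.99°  ·
  (0,2): δ = 32.16°  ✓
  (0,3): δ = 6.52°  ✓
  (0,4): δ = 86.49°  ·
  (0,5): δ = 139.26°  ·
  (1,2): δ = 125.16°  ·
  (1,3): δ = 86.49°  ·
  (1,4): δ = 6.51°  ✓
  (1,5): δ = 46.25°  ·
  (2,3): δ = 141.32°  ·
  (2,4): δ = 61.35°  ·
  (2,5): δ = 8.58°  ✓
  (3,4): δ = 100.03°  ·
  (3,5): δ = 47.26°  ·
  (4,5): δ = 127.23°  ·
antipodal pairs: 4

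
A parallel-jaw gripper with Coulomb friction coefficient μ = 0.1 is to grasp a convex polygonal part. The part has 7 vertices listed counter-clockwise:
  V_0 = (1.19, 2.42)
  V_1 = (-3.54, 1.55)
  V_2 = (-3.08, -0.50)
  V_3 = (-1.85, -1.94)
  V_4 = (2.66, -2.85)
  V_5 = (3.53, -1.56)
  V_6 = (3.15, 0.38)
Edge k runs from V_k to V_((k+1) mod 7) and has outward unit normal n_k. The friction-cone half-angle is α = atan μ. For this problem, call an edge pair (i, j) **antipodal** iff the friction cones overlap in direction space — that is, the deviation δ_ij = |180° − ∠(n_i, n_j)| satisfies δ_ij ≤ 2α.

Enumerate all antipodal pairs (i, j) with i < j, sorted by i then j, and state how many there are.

α = atan 0.1 = 5.71°;  2α = 11.42°
n_0 = (-0.1809, +0.9835)
n_1 = (-0.9757, -0.2189)
n_2 = (-0.7604, -0.6495)
n_3 = (-0.1978, -0.9802)
n_4 = (+0.8291, -0.5591)
n_5 = (+0.9814, +0.1922)
n_6 = (+0.7211, +0.6928)
  (0,1): δ = 87.77°  ·
  (0,2): δ = 59.92°  ·
  (0,3): δ = 21.83°  ·
  (0,4): δ = 45.58°  ·
  (0,5): δ = 90.66°  ·
  (0,6): δ = 123.43°  ·
  (1,2): δ = 152.14°  ·
  (1,3): δ = 114.05°  ·
  (1,4): δ = 46.64°  ·
  (1,5): δ = 1.56°  ✓
  (1,6): δ = 31.21°  ·
  (2,3): δ = 141.91°  ·
  (2,4): δ = 74.50°  ·
  (2,5): δ = 29.42°  ·
  (2,6): δ = 3.35°  ✓
  (3,4): δ = 112.59°  ·
  (3,5): δ = 67.51°  ·
  (3,6): δ = 34.74°  ·
  (4,5): δ = 134.92°  ·
  (4,6): δ = 102.15°  ·
  (5,6): δ = 147.23°  ·
antipodal pairs: 2

count = 2; pairs: (1,5), (2,6)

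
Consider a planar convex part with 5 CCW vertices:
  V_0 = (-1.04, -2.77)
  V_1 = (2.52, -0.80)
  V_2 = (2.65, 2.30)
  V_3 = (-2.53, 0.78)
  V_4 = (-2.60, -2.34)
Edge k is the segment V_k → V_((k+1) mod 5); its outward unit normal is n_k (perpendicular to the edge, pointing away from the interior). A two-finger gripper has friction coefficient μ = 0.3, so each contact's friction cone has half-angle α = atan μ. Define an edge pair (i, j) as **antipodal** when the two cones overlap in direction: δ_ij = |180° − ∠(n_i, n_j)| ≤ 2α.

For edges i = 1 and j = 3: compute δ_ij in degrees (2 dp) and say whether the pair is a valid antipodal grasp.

α = atan 0.3 = 16.70°;  2α = 33.40°
edge 1: e_1 = (+0.13, +3.10);  n_1 = (+0.9991, -0.0419)
edge 3: e_3 = (-0.07, -3.12);  n_3 = (-0.9997, +0.0224)
∠(n_1, n_3) = 178.88°
δ = |180° − 178.88°| = 1.12°
1.12° ≤ 2α = 33.40°  →  valid

δ = 1.12°, valid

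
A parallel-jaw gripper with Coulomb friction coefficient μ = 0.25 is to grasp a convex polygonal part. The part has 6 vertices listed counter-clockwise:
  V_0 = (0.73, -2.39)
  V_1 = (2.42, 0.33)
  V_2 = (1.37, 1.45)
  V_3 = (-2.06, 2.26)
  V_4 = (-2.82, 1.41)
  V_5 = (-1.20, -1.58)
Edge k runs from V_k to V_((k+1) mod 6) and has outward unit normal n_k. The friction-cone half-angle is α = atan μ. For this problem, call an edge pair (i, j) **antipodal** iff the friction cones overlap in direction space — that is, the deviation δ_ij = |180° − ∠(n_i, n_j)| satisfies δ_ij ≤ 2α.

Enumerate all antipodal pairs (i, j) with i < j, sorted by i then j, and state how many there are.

α = atan 0.25 = 14.04°;  2α = 28.07°
n_0 = (+0.8494, -0.5278)
n_1 = (+0.7295, +0.6839)
n_2 = (+0.2298, +0.9732)
n_3 = (-0.7455, +0.6665)
n_4 = (-0.8792, -0.4764)
n_5 = (-0.3870, -0.9221)
  (0,1): δ = 104.99°  ·
  (0,2): δ = 71.43°  ·
  (0,3): δ = 9.95°  ✓
  (0,4): δ = 60.30°  ·
  (0,5): δ = 99.09°  ·
  (1,2): δ = 146.44°  ·
  (1,3): δ = 84.95°  ·
  (1,4): δ = 14.70°  ✓
  (1,5): δ = 24.08°  ✓
  (2,3): δ = 118.51°  ·
  (2,4): δ = 48.26°  ·
  (2,5): δ = 9.48°  ✓
  (3,4): δ = 109.75°  ·
  (3,5): δ = 70.97°  ·
  (4,5): δ = 141.22°  ·
antipodal pairs: 4

count = 4; pairs: (0,3), (1,4), (1,5), (2,5)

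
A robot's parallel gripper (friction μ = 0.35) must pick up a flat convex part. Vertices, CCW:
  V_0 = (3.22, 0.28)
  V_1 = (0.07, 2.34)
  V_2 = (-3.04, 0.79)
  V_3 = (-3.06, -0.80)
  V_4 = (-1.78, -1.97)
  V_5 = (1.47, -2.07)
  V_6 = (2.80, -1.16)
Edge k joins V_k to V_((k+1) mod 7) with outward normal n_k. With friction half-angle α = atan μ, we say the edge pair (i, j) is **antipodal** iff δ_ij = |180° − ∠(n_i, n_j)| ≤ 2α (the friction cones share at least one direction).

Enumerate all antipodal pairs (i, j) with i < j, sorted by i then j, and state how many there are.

count = 5; pairs: (0,3), (0,4), (1,4), (1,5), (2,6)

α = atan 0.35 = 19.29°;  2α = 38.58°
n_0 = (+0.5473, +0.8369)
n_1 = (-0.4461, +0.8950)
n_2 = (-0.9999, +0.0126)
n_3 = (-0.6747, -0.7381)
n_4 = (-0.0308, -0.9995)
n_5 = (+0.5647, -0.8253)
n_6 = (+0.9600, -0.2800)
  (0,1): δ = 120.33°  ·
  (0,2): δ = 57.54°  ·
  (0,3): δ = 9.25°  ✓
  (0,4): δ = 31.42°  ✓
  (0,5): δ = 67.56°  ·
  (0,6): δ = 106.92°  ·
  (1,2): δ = 117.21°  ·
  (1,3): δ = 68.92°  ·
  (1,4): δ = 28.25°  ✓
  (1,5): δ = 7.89°  ✓
  (1,6): δ = 47.25°  ·
  (2,3): δ = 131.71°  ·
  (2,4): δ = 91.04°  ·
  (2,5): δ = 54.90°  ·
  (2,6): δ = 15.54°  ✓
  (3,4): δ = 139.33°  ·
  (3,5): δ = 103.19°  ·
  (3,6): δ = 63.83°  ·
  (4,5): δ = 143.86°  ·
  (4,6): δ = 104.50°  ·
  (5,6): δ = 140.64°  ·
antipodal pairs: 5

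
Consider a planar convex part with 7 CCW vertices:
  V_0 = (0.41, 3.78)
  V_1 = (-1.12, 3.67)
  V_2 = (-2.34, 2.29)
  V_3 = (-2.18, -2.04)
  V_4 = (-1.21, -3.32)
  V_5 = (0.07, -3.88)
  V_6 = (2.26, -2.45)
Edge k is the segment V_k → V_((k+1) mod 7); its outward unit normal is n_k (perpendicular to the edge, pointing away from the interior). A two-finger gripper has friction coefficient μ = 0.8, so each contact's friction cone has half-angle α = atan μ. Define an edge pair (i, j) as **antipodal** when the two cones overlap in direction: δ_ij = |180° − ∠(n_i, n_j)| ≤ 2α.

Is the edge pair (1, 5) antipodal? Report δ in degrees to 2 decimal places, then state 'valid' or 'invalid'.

δ = 15.38°, valid

α = atan 0.8 = 38.66°;  2α = 77.32°
edge 1: e_1 = (-1.22, -1.38);  n_1 = (-0.7492, +0.6623)
edge 5: e_5 = (+2.19, +1.43);  n_5 = (+0.5467, -0.8373)
∠(n_1, n_5) = 164.62°
δ = |180° − 164.62°| = 15.38°
15.38° ≤ 2α = 77.32°  →  valid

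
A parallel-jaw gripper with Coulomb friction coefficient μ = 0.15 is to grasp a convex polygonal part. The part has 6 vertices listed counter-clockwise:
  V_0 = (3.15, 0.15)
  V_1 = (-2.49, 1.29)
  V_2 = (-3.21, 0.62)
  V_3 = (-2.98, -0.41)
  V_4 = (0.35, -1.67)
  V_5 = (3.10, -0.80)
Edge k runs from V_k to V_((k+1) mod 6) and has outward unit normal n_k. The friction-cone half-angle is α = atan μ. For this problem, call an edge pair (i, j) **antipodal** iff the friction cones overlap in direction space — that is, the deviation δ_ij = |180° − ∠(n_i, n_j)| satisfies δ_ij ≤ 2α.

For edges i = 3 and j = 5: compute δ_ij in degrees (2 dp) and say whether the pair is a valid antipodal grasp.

δ = 72.29°, invalid

α = atan 0.15 = 8.53°;  2α = 17.06°
edge 3: e_3 = (+3.33, -1.26);  n_3 = (-0.3539, -0.9353)
edge 5: e_5 = (+0.05, +0.95);  n_5 = (+0.9986, -0.0526)
∠(n_3, n_5) = 107.71°
δ = |180° − 107.71°| = 72.29°
72.29° > 2α = 17.06°  →  invalid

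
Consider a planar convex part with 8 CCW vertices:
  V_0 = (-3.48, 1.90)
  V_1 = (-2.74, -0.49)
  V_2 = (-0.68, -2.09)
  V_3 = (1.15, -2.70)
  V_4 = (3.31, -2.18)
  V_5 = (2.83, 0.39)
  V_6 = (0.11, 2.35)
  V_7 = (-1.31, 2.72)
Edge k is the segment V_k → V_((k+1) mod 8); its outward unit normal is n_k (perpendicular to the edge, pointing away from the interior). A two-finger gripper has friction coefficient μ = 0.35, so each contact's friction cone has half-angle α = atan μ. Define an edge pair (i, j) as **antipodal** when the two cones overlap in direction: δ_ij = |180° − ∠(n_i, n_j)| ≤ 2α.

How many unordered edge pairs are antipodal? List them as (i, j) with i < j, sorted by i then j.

α = atan 0.35 = 19.29°;  2α = 38.58°
n_0 = (-0.9553, -0.2958)
n_1 = (-0.6134, -0.7898)
n_2 = (-0.3162, -0.9487)
n_3 = (+0.2341, -0.9722)
n_4 = (+0.9830, +0.1836)
n_5 = (+0.5846, +0.8113)
n_6 = (+0.2521, +0.9677)
n_7 = (-0.3535, +0.9354)
  (0,1): δ = 145.04°  ·
  (0,2): δ = 125.64°  ·
  (0,3): δ = 93.67°  ·
  (0,4): δ = 6.62°  ✓
  (0,5): δ = 37.02°  ✓
  (0,6): δ = 58.19°  ·
  (0,7): δ = 93.50°  ·
  (1,2): δ = 160.60°  ·
  (1,3): δ = 128.63°  ·
  (1,4): δ = 41.58°  ·
  (1,5): δ = 2.06°  ✓
  (1,6): δ = 23.23°  ✓
  (1,7): δ = 58.54°  ·
  (2,3): δ = 148.03°  ·
  (2,4): δ = 60.99°  ·
  (2,5): δ = 17.34°  ✓
  (2,6): δ = 3.83°  ✓
  (2,7): δ = 39.14°  ·
  (3,4): δ = 92.96°  ·
  (3,5): δ = 49.31°  ·
  (3,6): δ = 28.14°  ✓
  (3,7): δ = 7.16°  ✓
  (4,5): δ = 136.36°  ·
  (4,6): δ = 115.18°  ·
  (4,7): δ = 79.88°  ·
  (5,6): δ = 158.83°  ·
  (5,7): δ = 123.52°  ·
  (6,7): δ = 144.69°  ·
antipodal pairs: 8

count = 8; pairs: (0,4), (0,5), (1,5), (1,6), (2,5), (2,6), (3,6), (3,7)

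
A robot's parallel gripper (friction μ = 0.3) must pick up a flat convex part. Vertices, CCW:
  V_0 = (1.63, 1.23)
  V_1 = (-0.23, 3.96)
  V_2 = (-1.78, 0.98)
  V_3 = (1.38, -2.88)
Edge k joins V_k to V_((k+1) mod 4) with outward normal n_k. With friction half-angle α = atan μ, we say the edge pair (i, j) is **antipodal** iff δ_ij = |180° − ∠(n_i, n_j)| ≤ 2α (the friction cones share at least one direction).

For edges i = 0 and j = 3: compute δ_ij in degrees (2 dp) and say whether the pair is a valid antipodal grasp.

α = atan 0.3 = 16.70°;  2α = 33.40°
edge 0: e_0 = (-1.86, +2.73);  n_0 = (+0.8264, +0.5631)
edge 3: e_3 = (+0.25, +4.11);  n_3 = (+0.9982, -0.0607)
∠(n_0, n_3) = 37.75°
δ = |180° − 37.75°| = 142.25°
142.25° > 2α = 33.40°  →  invalid

δ = 142.25°, invalid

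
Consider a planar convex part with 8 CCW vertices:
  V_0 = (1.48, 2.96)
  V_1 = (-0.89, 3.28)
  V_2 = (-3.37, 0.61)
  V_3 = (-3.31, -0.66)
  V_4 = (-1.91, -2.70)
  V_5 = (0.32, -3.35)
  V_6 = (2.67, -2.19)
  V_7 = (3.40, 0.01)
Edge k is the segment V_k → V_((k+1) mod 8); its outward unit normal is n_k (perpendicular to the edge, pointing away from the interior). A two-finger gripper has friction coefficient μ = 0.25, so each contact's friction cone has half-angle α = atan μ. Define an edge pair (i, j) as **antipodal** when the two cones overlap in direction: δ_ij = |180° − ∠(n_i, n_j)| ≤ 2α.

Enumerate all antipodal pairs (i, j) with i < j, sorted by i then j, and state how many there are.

α = atan 0.25 = 14.04°;  2α = 28.07°
n_0 = (+0.1338, +0.9910)
n_1 = (-0.7327, +0.6806)
n_2 = (-0.9989, -0.0472)
n_3 = (-0.8245, -0.5658)
n_4 = (-0.2798, -0.9600)
n_5 = (+0.4426, -0.8967)
n_6 = (+0.9491, -0.3149)
n_7 = (+0.8381, +0.5455)
  (0,1): δ = 125.20°  ·
  (0,2): δ = 79.61°  ·
  (0,3): δ = 47.85°  ·
  (0,4): δ = 8.56°  ✓
  (0,5): δ = 33.96°  ·
  (0,6): δ = 79.33°  ·
  (0,7): δ = 130.75°  ·
  (1,2): δ = 134.41°  ·
  (1,3): δ = 102.65°  ·
  (1,4): δ = 63.36°  ·
  (1,5): δ = 20.84°  ✓
  (1,6): δ = 24.53°  ✓
  (1,7): δ = 75.95°  ·
  (2,3): δ = 148.24°  ·
  (2,4): δ = 108.96°  ·
  (2,5): δ = 66.43°  ·
  (2,6): δ = 21.06°  ✓
  (2,7): δ = 30.35°  ·
  (3,4): δ = 140.71°  ·
  (3,5): δ = 98.19°  ·
  (3,6): δ = 52.82°  ·
  (3,7): δ = 1.40°  ✓
  (4,5): δ = 137.48°  ·
  (4,6): δ = 92.11°  ·
  (4,7): δ = 40.69°  ·
  (5,6): δ = 134.63°  ·
  (5,7): δ = 83.21°  ·
  (6,7): δ = 128.59°  ·
antipodal pairs: 5

count = 5; pairs: (0,4), (1,5), (1,6), (2,6), (3,7)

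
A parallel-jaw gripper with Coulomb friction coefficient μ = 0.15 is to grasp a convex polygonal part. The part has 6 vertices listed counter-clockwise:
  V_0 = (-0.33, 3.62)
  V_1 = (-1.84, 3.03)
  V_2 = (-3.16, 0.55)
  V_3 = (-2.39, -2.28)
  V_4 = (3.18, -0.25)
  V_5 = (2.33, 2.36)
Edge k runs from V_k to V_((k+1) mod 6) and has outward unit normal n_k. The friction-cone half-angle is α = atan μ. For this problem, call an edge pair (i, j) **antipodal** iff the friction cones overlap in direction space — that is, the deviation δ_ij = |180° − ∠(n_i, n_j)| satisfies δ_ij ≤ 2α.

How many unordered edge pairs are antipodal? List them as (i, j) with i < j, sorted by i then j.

count = 2; pairs: (0,3), (2,4)

α = atan 0.15 = 8.53°;  2α = 17.06°
n_0 = (-0.3639, +0.9314)
n_1 = (-0.8827, +0.4698)
n_2 = (-0.9649, -0.2625)
n_3 = (+0.3424, -0.9395)
n_4 = (+0.9508, +0.3097)
n_5 = (+0.4281, +0.9037)
  (0,1): δ = 139.37°  ·
  (0,2): δ = 96.12°  ·
  (0,3): δ = 1.32°  ✓
  (0,4): δ = 86.70°  ·
  (0,5): δ = 133.31°  ·
  (1,2): δ = 136.75°  ·
  (1,3): δ = 41.95°  ·
  (1,4): δ = 46.06°  ·
  (1,5): δ = 92.68°  ·
  (2,3): δ = 85.20°  ·
  (2,4): δ = 2.82°  ✓
  (2,5): δ = 49.43°  ·
  (3,4): δ = 91.99°  ·
  (3,5): δ = 45.37°  ·
  (4,5): δ = 133.39°  ·
antipodal pairs: 2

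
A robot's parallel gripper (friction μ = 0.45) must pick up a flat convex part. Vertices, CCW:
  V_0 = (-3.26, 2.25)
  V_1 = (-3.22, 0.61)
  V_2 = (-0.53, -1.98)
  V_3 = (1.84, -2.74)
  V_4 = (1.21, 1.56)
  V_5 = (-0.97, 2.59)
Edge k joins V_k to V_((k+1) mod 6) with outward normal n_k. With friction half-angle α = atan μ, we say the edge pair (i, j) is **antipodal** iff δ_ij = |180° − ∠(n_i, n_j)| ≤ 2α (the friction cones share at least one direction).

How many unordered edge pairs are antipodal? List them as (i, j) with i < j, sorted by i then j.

count = 5; pairs: (0,3), (1,3), (1,4), (2,4), (2,5)

α = atan 0.45 = 24.23°;  2α = 48.46°
n_0 = (-0.9997, -0.0244)
n_1 = (-0.6936, -0.7204)
n_2 = (-0.3054, -0.9522)
n_3 = (+0.9894, +0.1450)
n_4 = (+0.4272, +0.9042)
n_5 = (-0.1469, +0.9892)
  (0,1): δ = 135.31°  ·
  (0,2): δ = 109.18°  ·
  (0,3): δ = 6.94°  ✓
  (0,4): δ = 63.31°  ·
  (0,5): δ = 97.05°  ·
  (1,2): δ = 153.86°  ·
  (1,3): δ = 37.75°  ✓
  (1,4): δ = 18.63°  ✓
  (1,5): δ = 52.36°  ·
  (2,3): δ = 63.89°  ·
  (2,4): δ = 7.51°  ✓
  (2,5): δ = 26.22°  ✓
  (3,4): δ = 123.62°  ·
  (3,5): δ = 89.89°  ·
  (4,5): δ = 146.27°  ·
antipodal pairs: 5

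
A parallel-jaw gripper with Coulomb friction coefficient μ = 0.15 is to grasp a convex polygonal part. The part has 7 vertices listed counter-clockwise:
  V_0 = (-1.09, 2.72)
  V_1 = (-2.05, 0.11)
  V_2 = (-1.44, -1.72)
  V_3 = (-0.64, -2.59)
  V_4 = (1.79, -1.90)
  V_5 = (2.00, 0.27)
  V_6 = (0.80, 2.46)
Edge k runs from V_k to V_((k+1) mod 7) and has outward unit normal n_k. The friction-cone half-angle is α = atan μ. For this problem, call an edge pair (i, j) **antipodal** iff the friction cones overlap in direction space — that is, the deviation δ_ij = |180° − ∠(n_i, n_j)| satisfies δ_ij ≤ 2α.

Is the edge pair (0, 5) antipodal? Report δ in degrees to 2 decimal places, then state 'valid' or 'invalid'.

δ = 48.91°, invalid

α = atan 0.15 = 8.53°;  2α = 17.06°
edge 0: e_0 = (-0.96, -2.61);  n_0 = (-0.9385, +0.3452)
edge 5: e_5 = (-1.20, +2.19);  n_5 = (+0.8770, +0.4805)
∠(n_0, n_5) = 131.09°
δ = |180° − 131.09°| = 48.91°
48.91° > 2α = 17.06°  →  invalid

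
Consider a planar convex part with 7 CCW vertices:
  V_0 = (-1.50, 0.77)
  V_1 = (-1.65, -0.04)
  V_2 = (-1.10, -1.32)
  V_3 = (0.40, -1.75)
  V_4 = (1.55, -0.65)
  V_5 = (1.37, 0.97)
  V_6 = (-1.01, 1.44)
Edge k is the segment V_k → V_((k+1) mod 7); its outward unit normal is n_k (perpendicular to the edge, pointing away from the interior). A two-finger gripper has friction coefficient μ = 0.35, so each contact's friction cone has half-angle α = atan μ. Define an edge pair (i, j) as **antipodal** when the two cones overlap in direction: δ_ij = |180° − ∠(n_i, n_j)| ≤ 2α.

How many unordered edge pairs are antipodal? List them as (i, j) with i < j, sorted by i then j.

α = atan 0.35 = 19.29°;  2α = 38.58°
n_0 = (-0.9833, +0.1821)
n_1 = (-0.9188, -0.3948)
n_2 = (-0.2756, -0.9613)
n_3 = (+0.6912, -0.7226)
n_4 = (+0.9939, +0.1104)
n_5 = (+0.1937, +0.9811)
n_6 = (-0.8072, +0.5903)
  (0,1): δ = 146.26°  ·
  (0,2): δ = 95.50°  ·
  (0,3): δ = 35.78°  ✓
  (0,4): δ = 16.83°  ✓
  (0,5): δ = 89.32°  ·
  (0,6): δ = 154.31°  ·
  (1,2): δ = 129.25°  ·
  (1,3): δ = 69.53°  ·
  (1,4): δ = 16.91°  ✓
  (1,5): δ = 55.58°  ·
  (1,6): δ = 120.57°  ·
  (2,3): δ = 120.28°  ·
  (2,4): δ = 67.66°  ·
  (2,5): δ = 4.82°  ✓
  (2,6): δ = 69.82°  ·
  (3,4): δ = 127.39°  ·
  (3,5): δ = 54.90°  ·
  (3,6): δ = 10.09°  ✓
  (4,5): δ = 107.51°  ·
  (4,6): δ = 42.52°  ·
  (5,6): δ = 115.01°  ·
antipodal pairs: 5

count = 5; pairs: (0,3), (0,4), (1,4), (2,5), (3,6)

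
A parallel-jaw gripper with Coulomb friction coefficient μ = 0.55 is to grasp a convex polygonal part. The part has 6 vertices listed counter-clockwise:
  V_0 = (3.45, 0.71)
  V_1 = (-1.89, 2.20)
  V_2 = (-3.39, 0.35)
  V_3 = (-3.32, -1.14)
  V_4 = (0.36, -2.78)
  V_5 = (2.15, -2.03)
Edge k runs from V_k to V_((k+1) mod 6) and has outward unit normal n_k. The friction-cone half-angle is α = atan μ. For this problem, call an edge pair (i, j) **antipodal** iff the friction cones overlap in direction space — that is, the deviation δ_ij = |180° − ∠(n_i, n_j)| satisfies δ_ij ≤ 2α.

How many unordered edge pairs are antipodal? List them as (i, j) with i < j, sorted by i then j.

count = 5; pairs: (0,3), (0,4), (1,4), (1,5), (2,5)

α = atan 0.55 = 28.81°;  2α = 57.62°
n_0 = (+0.2688, +0.9632)
n_1 = (-0.7768, +0.6298)
n_2 = (-0.9989, -0.0469)
n_3 = (-0.4071, -0.9134)
n_4 = (+0.3864, -0.9223)
n_5 = (+0.9035, -0.4287)
  (0,1): δ = 113.45°  ·
  (0,2): δ = 71.72°  ·
  (0,3): δ = 8.43°  ✓
  (0,4): δ = 38.32°  ✓
  (0,5): δ = 80.21°  ·
  (1,2): δ = 138.27°  ·
  (1,3): δ = 74.98°  ·
  (1,4): δ = 28.23°  ✓
  (1,5): δ = 13.65°  ✓
  (2,3): δ = 116.71°  ·
  (2,4): δ = 69.96°  ·
  (2,5): δ = 28.07°  ✓
  (3,4): δ = 133.25°  ·
  (3,5): δ = 91.36°  ·
  (4,5): δ = 138.12°  ·
antipodal pairs: 5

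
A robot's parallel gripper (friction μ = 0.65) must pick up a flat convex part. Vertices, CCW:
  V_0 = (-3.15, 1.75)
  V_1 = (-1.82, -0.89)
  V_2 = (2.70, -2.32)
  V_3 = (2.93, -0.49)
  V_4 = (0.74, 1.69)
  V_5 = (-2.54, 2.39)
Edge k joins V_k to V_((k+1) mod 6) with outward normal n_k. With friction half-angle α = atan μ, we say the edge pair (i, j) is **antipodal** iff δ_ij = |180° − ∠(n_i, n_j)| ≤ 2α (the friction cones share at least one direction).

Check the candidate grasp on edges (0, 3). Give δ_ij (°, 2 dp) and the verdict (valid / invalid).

δ = 18.39°, valid

α = atan 0.65 = 33.02°;  2α = 66.05°
edge 0: e_0 = (+1.33, -2.64);  n_0 = (-0.8931, -0.4499)
edge 3: e_3 = (-2.19, +2.18);  n_3 = (+0.7055, +0.7087)
∠(n_0, n_3) = 161.61°
δ = |180° − 161.61°| = 18.39°
18.39° ≤ 2α = 66.05°  →  valid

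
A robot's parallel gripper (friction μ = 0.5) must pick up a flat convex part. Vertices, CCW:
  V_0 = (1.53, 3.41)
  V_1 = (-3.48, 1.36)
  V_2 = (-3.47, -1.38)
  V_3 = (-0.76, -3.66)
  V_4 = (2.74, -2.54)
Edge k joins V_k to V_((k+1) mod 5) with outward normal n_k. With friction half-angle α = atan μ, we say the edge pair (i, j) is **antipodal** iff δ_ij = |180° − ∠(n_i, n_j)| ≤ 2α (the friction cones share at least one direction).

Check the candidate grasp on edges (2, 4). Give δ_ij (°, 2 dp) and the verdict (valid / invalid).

δ = 38.43°, valid

α = atan 0.5 = 26.57°;  2α = 53.13°
edge 2: e_2 = (+2.71, -2.28);  n_2 = (-0.6438, -0.7652)
edge 4: e_4 = (-1.21, +5.95);  n_4 = (+0.9799, +0.1993)
∠(n_2, n_4) = 141.57°
δ = |180° − 141.57°| = 38.43°
38.43° ≤ 2α = 53.13°  →  valid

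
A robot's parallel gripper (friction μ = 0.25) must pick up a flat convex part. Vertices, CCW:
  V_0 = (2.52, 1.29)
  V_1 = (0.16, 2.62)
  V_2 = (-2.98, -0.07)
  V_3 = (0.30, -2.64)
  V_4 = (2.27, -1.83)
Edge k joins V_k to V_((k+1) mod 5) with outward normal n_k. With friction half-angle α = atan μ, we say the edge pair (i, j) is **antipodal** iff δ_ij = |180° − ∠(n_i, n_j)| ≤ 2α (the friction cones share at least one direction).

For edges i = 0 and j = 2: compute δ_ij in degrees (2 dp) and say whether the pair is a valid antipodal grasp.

α = atan 0.25 = 14.04°;  2α = 28.07°
edge 0: e_0 = (-2.36, +1.33);  n_0 = (+0.4910, +0.8712)
edge 2: e_2 = (+3.28, -2.57);  n_2 = (-0.6168, -0.7872)
∠(n_0, n_2) = 171.32°
δ = |180° − 171.32°| = 8.68°
8.68° ≤ 2α = 28.07°  →  valid

δ = 8.68°, valid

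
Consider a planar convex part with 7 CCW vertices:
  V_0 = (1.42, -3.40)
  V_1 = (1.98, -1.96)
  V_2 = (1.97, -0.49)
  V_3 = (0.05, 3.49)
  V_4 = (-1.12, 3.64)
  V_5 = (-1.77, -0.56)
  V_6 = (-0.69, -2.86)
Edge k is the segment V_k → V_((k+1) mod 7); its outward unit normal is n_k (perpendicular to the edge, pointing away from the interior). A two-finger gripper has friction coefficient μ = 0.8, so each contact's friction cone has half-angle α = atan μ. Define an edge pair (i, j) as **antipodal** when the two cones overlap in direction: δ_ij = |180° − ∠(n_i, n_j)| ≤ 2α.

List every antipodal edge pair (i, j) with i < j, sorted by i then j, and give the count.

α = atan 0.8 = 38.66°;  2α = 77.32°
n_0 = (+0.9320, -0.3624)
n_1 = (+1.0000, +0.0068)
n_2 = (+0.9007, +0.4345)
n_3 = (+0.1272, +0.9919)
n_4 = (-0.9882, +0.1529)
n_5 = (-0.9052, -0.4250)
n_6 = (-0.2479, -0.9688)
  (0,1): δ = 158.36°  ·
  (0,2): δ = 133.00°  ·
  (0,3): δ = 76.06°  ✓
  (0,4): δ = 12.45°  ✓
  (0,5): δ = 46.40°  ✓
  (0,6): δ = 96.90°  ·
  (1,2): δ = 154.64°  ·
  (1,3): δ = 97.70°  ·
  (1,4): δ = 9.19°  ✓
  (1,5): δ = 24.76°  ✓
  (1,6): δ = 75.25°  ✓
  (2,3): δ = 123.06°  ·
  (2,4): δ = 34.55°  ✓
  (2,5): δ = 0.60°  ✓
  (2,6): δ = 49.89°  ✓
  (3,4): δ = 91.49°  ·
  (3,5): δ = 57.54°  ✓
  (3,6): δ = 7.05°  ✓
  (4,5): δ = 146.05°  ·
  (4,6): δ = 95.56°  ·
  (5,6): δ = 129.51°  ·
antipodal pairs: 11

count = 11; pairs: (0,3), (0,4), (0,5), (1,4), (1,5), (1,6), (2,4), (2,5), (2,6), (3,5), (3,6)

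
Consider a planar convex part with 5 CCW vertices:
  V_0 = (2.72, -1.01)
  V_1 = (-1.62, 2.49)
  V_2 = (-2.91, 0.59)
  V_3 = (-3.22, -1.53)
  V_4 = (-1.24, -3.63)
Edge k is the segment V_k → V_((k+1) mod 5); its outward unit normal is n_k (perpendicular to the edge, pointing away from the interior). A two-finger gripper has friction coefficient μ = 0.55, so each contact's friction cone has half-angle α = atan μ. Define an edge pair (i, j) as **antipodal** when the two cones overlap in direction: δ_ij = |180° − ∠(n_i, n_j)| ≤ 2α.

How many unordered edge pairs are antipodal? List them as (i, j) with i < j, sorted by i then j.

α = atan 0.55 = 28.81°;  2α = 57.62°
n_0 = (+0.6278, +0.7784)
n_1 = (-0.8273, +0.5617)
n_2 = (-0.9895, +0.1447)
n_3 = (-0.7276, -0.6860)
n_4 = (+0.5518, -0.8340)
  (0,1): δ = 85.29°  ·
  (0,2): δ = 59.43°  ·
  (0,3): δ = 7.80°  ✓
  (0,4): δ = 72.37°  ·
  (1,2): δ = 154.14°  ·
  (1,3): δ = 102.51°  ·
  (1,4): δ = 22.34°  ✓
  (2,3): δ = 128.37°  ·
  (2,4): δ = 48.19°  ✓
  (3,4): δ = 99.83°  ·
antipodal pairs: 3

count = 3; pairs: (0,3), (1,4), (2,4)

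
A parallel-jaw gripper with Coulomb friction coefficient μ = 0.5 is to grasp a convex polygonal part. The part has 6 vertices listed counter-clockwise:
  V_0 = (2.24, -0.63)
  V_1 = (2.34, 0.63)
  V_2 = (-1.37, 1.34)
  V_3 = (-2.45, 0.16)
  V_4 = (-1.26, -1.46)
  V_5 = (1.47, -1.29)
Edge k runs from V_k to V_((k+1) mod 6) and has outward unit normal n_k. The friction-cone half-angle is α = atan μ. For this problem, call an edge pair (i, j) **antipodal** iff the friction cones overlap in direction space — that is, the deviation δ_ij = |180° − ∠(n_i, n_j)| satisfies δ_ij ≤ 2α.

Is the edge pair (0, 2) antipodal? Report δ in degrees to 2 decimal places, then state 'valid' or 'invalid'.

α = atan 0.5 = 26.57°;  2α = 53.13°
edge 0: e_0 = (+0.10, +1.26);  n_0 = (+0.9969, -0.0791)
edge 2: e_2 = (-1.08, -1.18);  n_2 = (-0.7377, +0.6752)
∠(n_0, n_2) = 142.07°
δ = |180° − 142.07°| = 37.93°
37.93° ≤ 2α = 53.13°  →  valid

δ = 37.93°, valid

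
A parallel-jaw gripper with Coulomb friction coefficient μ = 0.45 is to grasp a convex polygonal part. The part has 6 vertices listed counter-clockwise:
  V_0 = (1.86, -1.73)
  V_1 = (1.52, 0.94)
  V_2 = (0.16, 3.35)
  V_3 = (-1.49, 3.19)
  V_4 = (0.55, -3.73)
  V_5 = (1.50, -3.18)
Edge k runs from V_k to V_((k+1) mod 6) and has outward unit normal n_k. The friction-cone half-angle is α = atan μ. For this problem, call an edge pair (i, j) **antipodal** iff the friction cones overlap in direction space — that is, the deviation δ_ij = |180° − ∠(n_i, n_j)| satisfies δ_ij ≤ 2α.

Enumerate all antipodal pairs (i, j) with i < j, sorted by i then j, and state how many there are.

count = 4; pairs: (0,3), (1,3), (2,4), (3,5)

α = atan 0.45 = 24.23°;  2α = 48.46°
n_0 = (+0.9920, +0.1263)
n_1 = (+0.8709, +0.4915)
n_2 = (-0.0965, +0.9953)
n_3 = (-0.9592, -0.2828)
n_4 = (+0.5010, -0.8654)
n_5 = (+0.9705, -0.2410)
  (0,1): δ = 157.82°  ·
  (0,2): δ = 91.72°  ·
  (0,3): δ = 9.17°  ✓
  (0,4): δ = 112.81°  ·
  (0,5): δ = 158.80°  ·
  (1,2): δ = 113.90°  ·
  (1,3): δ = 13.01°  ✓
  (1,4): δ = 90.63°  ·
  (1,5): δ = 136.62°  ·
  (2,3): δ = 79.11°  ·
  (2,4): δ = 24.53°  ✓
  (2,5): δ = 70.52°  ·
  (3,4): δ = 76.36°  ·
  (3,5): δ = 30.37°  ✓
  (4,5): δ = 134.01°  ·
antipodal pairs: 4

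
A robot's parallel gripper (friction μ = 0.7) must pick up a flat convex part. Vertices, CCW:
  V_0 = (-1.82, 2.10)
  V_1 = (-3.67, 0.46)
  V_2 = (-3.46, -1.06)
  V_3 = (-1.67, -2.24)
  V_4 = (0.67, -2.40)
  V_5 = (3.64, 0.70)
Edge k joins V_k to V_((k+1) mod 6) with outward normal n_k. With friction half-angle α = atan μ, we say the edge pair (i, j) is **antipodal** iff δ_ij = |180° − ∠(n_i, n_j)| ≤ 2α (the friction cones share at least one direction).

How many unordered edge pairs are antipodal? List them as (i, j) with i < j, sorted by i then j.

count = 7; pairs: (0,3), (0,4), (1,4), (1,5), (2,5), (3,5), (4,5)

α = atan 0.7 = 34.99°;  2α = 69.98°
n_0 = (-0.6634, +0.7483)
n_1 = (-0.9906, -0.1369)
n_2 = (-0.5504, -0.8349)
n_3 = (-0.0682, -0.9977)
n_4 = (+0.7221, -0.6918)
n_5 = (+0.2484, +0.9687)
  (0,1): δ = 123.69°  ·
  (0,2): δ = 74.95°  ·
  (0,3): δ = 45.47°  ✓
  (0,4): δ = 4.67°  ✓
  (0,5): δ = 124.06°  ·
  (1,2): δ = 131.26°  ·
  (1,3): δ = 101.78°  ·
  (1,4): δ = 51.64°  ✓
  (1,5): δ = 67.75°  ✓
  (2,3): δ = 150.52°  ·
  (2,4): δ = 100.38°  ·
  (2,5): δ = 19.01°  ✓
  (3,4): δ = 129.86°  ·
  (3,5): δ = 10.47°  ✓
  (4,5): δ = 60.61°  ✓
antipodal pairs: 7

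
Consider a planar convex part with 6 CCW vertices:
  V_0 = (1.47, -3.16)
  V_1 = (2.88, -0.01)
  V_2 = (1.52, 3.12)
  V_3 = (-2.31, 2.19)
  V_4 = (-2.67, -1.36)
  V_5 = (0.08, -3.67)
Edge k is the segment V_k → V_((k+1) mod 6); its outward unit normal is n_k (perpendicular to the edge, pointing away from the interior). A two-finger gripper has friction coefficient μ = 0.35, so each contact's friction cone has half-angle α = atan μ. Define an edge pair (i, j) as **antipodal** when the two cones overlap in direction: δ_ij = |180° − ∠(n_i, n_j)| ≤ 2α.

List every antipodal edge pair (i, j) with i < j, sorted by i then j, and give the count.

count = 4; pairs: (0,3), (1,3), (1,4), (2,5)

α = atan 0.35 = 19.29°;  2α = 38.58°
n_0 = (+0.9127, -0.4086)
n_1 = (+0.9172, +0.3985)
n_2 = (-0.2360, +0.9718)
n_3 = (-0.9949, +0.1009)
n_4 = (-0.6432, -0.7657)
n_5 = (+0.3445, -0.9388)
  (0,1): δ = 132.40°  ·
  (0,2): δ = 52.24°  ·
  (0,3): δ = 18.32°  ✓
  (0,4): δ = 74.08°  ·
  (0,5): δ = 134.26°  ·
  (1,2): δ = 99.84°  ·
  (1,3): δ = 29.28°  ✓
  (1,4): δ = 26.48°  ✓
  (1,5): δ = 86.66°  ·
  (2,3): δ = 109.44°  ·
  (2,4): δ = 53.68°  ·
  (2,5): δ = 6.50°  ✓
  (3,4): δ = 124.24°  ·
  (3,5): δ = 64.06°  ·
  (4,5): δ = 119.82°  ·
antipodal pairs: 4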